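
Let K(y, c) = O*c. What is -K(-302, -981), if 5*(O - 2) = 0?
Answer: 1962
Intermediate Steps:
O = 2 (O = 2 + (⅕)*0 = 2 + 0 = 2)
K(y, c) = 2*c
-K(-302, -981) = -2*(-981) = -1*(-1962) = 1962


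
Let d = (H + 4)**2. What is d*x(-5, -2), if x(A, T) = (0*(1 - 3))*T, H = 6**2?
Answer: 0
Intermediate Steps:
H = 36
x(A, T) = 0 (x(A, T) = (0*(-2))*T = 0*T = 0)
d = 1600 (d = (36 + 4)**2 = 40**2 = 1600)
d*x(-5, -2) = 1600*0 = 0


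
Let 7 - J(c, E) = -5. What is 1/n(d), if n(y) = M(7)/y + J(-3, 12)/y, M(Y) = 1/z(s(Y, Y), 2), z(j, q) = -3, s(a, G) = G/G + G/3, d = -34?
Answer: -102/35 ≈ -2.9143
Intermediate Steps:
J(c, E) = 12 (J(c, E) = 7 - 1*(-5) = 7 + 5 = 12)
s(a, G) = 1 + G/3 (s(a, G) = 1 + G*(1/3) = 1 + G/3)
M(Y) = -1/3 (M(Y) = 1/(-3) = -1/3)
n(y) = 35/(3*y) (n(y) = -1/(3*y) + 12/y = 35/(3*y))
1/n(d) = 1/((35/3)/(-34)) = 1/((35/3)*(-1/34)) = 1/(-35/102) = -102/35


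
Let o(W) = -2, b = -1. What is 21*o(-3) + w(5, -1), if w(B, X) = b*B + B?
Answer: -42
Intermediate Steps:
w(B, X) = 0 (w(B, X) = -B + B = 0)
21*o(-3) + w(5, -1) = 21*(-2) + 0 = -42 + 0 = -42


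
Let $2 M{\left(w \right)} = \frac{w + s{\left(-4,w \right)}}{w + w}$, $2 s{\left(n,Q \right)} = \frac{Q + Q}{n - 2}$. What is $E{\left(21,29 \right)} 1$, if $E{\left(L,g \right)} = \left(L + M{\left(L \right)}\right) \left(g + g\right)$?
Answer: $\frac{14761}{12} \approx 1230.1$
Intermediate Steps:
$s{\left(n,Q \right)} = \frac{Q}{-2 + n}$ ($s{\left(n,Q \right)} = \frac{\left(Q + Q\right) \frac{1}{n - 2}}{2} = \frac{2 Q \frac{1}{-2 + n}}{2} = \frac{Q}{-2 + n}$)
$M{\left(w \right)} = \frac{5}{24}$ ($M{\left(w \right)} = \frac{\left(w + \frac{w}{-2 - 4}\right) \frac{1}{w + w}}{2} = \frac{\left(w + \frac{w}{-6}\right) \frac{1}{2 w}}{2} = \frac{\left(w + w \left(- \frac{1}{6}\right)\right) \frac{1}{2 w}}{2} = \frac{\left(w - \frac{w}{6}\right) \frac{1}{2 w}}{2} = \frac{\frac{5 w}{6} \frac{1}{2 w}}{2} = \frac{1}{2} \cdot \frac{5}{12} = \frac{5}{24}$)
$E{\left(L,g \right)} = 2 g \left(\frac{5}{24} + L\right)$ ($E{\left(L,g \right)} = \left(L + \frac{5}{24}\right) \left(g + g\right) = \left(\frac{5}{24} + L\right) 2 g = 2 g \left(\frac{5}{24} + L\right)$)
$E{\left(21,29 \right)} 1 = \frac{1}{12} \cdot 29 \left(5 + 24 \cdot 21\right) 1 = \frac{1}{12} \cdot 29 \left(5 + 504\right) 1 = \frac{1}{12} \cdot 29 \cdot 509 \cdot 1 = \frac{14761}{12} \cdot 1 = \frac{14761}{12}$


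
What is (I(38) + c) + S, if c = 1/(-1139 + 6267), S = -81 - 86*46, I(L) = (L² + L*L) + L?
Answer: -5697207/5128 ≈ -1111.0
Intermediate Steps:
I(L) = L + 2*L² (I(L) = (L² + L²) + L = 2*L² + L = L + 2*L²)
S = -4037 (S = -81 - 3956 = -4037)
c = 1/5128 ≈ 0.00019501
(I(38) + c) + S = (38*(1 + 2*38) + 1/5128) - 4037 = (38*(1 + 76) + 1/5128) - 4037 = (38*77 + 1/5128) - 4037 = (2926 + 1/5128) - 4037 = 15004529/5128 - 4037 = -5697207/5128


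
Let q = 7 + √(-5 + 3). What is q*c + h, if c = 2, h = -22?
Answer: -8 + 2*I*√2 ≈ -8.0 + 2.8284*I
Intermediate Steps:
q = 7 + I*√2 (q = 7 + √(-2) = 7 + I*√2 ≈ 7.0 + 1.4142*I)
q*c + h = (7 + I*√2)*2 - 22 = (14 + 2*I*√2) - 22 = -8 + 2*I*√2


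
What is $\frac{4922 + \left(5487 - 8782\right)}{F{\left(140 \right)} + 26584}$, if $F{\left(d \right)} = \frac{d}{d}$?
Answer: $\frac{1627}{26585} \approx 0.0612$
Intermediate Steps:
$F{\left(d \right)} = 1$
$\frac{4922 + \left(5487 - 8782\right)}{F{\left(140 \right)} + 26584} = \frac{4922 + \left(5487 - 8782\right)}{1 + 26584} = \frac{4922 - 3295}{26585} = 1627 \cdot \frac{1}{26585} = \frac{1627}{26585}$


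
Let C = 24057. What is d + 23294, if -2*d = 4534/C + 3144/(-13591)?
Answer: 7616182661785/326958687 ≈ 23294.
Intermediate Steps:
d = 7006807/326958687 (d = -(4534/24057 + 3144/(-13591))/2 = -(4534*(1/24057) + 3144*(-1/13591))/2 = -(4534/24057 - 3144/13591)/2 = -1/2*(-14013614/326958687) = 7006807/326958687 ≈ 0.021430)
d + 23294 = 7006807/326958687 + 23294 = 7616182661785/326958687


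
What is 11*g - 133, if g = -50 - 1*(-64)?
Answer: 21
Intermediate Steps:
g = 14 (g = -50 + 64 = 14)
11*g - 133 = 11*14 - 133 = 154 - 133 = 21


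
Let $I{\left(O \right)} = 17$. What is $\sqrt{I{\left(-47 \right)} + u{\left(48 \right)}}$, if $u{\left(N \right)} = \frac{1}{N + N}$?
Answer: $\frac{\sqrt{9798}}{24} \approx 4.1244$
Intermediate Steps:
$u{\left(N \right)} = \frac{1}{2 N}$
$\sqrt{I{\left(-47 \right)} + u{\left(48 \right)}} = \sqrt{17 + \frac{1}{2 \cdot 48}} = \sqrt{17 + \frac{1}{2} \cdot \frac{1}{48}} = \sqrt{17 + \frac{1}{96}} = \sqrt{\frac{1633}{96}} = \frac{\sqrt{9798}}{24}$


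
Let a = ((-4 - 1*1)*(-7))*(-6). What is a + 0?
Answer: -210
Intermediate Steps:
a = -210 (a = ((-4 - 1)*(-7))*(-6) = -5*(-7)*(-6) = 35*(-6) = -210)
a + 0 = -210 + 0 = -210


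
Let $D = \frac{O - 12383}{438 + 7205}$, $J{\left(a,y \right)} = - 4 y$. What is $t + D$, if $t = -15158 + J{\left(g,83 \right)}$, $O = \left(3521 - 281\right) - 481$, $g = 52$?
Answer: $- \frac{118399694}{7643} \approx -15491.0$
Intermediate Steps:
$O = 2759$ ($O = 3240 - 481 = 2759$)
$D = - \frac{9624}{7643}$ ($D = \frac{2759 - 12383}{438 + 7205} = - \frac{9624}{7643} \approx -1.2592$)
$t = -15490$ ($t = -15158 - 332 = -15490$)
$t + D = -15490 - \frac{9624}{7643} = - \frac{118399694}{7643}$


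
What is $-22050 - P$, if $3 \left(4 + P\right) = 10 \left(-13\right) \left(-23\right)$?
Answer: $- \frac{69128}{3} \approx -23043.0$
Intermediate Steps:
$P = \frac{2978}{3}$ ($P = -4 + \frac{10 \left(-13\right) \left(-23\right)}{3} = -4 + \frac{\left(-130\right) \left(-23\right)}{3} = -4 + \frac{1}{3} \cdot 2990 = -4 + \frac{2990}{3} = \frac{2978}{3} \approx 992.67$)
$-22050 - P = -22050 - \frac{2978}{3} = - \frac{69128}{3}$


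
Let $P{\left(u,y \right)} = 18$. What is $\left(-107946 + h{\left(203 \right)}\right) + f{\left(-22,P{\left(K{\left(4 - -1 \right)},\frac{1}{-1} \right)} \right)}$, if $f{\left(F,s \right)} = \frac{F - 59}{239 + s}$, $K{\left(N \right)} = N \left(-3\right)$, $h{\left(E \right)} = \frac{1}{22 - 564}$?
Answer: $- \frac{15036274283}{139294} \approx -1.0795 \cdot 10^{5}$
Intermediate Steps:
$h{\left(E \right)} = - \frac{1}{542}$ ($h{\left(E \right)} = \frac{1}{-542} = - \frac{1}{542}$)
$K{\left(N \right)} = - 3 N$
$f{\left(F,s \right)} = \frac{-59 + F}{239 + s}$
$\left(-107946 + h{\left(203 \right)}\right) + f{\left(-22,P{\left(K{\left(4 - -1 \right)},\frac{1}{-1} \right)} \right)} = \left(-107946 - \frac{1}{542}\right) + \frac{-59 - 22}{239 + 18} = - \frac{58506733}{542} + \frac{1}{257} \left(-81\right) = - \frac{58506733}{542} - \frac{81}{257} = - \frac{15036274283}{139294}$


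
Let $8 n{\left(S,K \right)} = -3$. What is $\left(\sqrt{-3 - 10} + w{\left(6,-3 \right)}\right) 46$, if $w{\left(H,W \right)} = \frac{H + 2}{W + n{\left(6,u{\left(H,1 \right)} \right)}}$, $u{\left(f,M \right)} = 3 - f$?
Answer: $- \frac{2944}{27} + 46 i \sqrt{13} \approx -109.04 + 165.86 i$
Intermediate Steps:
$n{\left(S,K \right)} = - \frac{3}{8}$ ($n{\left(S,K \right)} = \frac{1}{8} \left(-3\right) = - \frac{3}{8}$)
$w{\left(H,W \right)} = \frac{2 + H}{- \frac{3}{8} + W}$ ($w{\left(H,W \right)} = \frac{H + 2}{W - \frac{3}{8}} = \frac{2 + H}{- \frac{3}{8} + W}$)
$\left(\sqrt{-3 - 10} + w{\left(6,-3 \right)}\right) 46 = \left(\sqrt{-3 - 10} + \frac{8 \left(2 + 6\right)}{-3 + 8 \left(-3\right)}\right) 46 = \left(\sqrt{-13} + 8 \frac{1}{-3 - 24} \cdot 8\right) 46 = \left(i \sqrt{13} + 8 \frac{1}{-27} \cdot 8\right) 46 = \left(i \sqrt{13} + 8 \left(- \frac{1}{27}\right) 8\right) 46 = \left(i \sqrt{13} - \frac{64}{27}\right) 46 = \left(- \frac{64}{27} + i \sqrt{13}\right) 46 = - \frac{2944}{27} + 46 i \sqrt{13}$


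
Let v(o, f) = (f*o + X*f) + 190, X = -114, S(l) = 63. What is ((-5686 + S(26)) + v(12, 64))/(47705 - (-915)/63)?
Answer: -251181/1002110 ≈ -0.25065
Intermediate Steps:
v(o, f) = 190 - 114*f + f*o (v(o, f) = (f*o - 114*f) + 190 = (-114*f + f*o) + 190 = 190 - 114*f + f*o)
((-5686 + S(26)) + v(12, 64))/(47705 - (-915)/63) = ((-5686 + 63) + (190 - 114*64 + 64*12))/(47705 - (-915)/63) = (-5623 + (190 - 7296 + 768))/(47705 - (-915)/63) = (-5623 - 6338)/(47705 - 3*(-305/63)) = -11961/(47705 + 305/21) = -11961/1002110/21 = -11961*21/1002110 = -251181/1002110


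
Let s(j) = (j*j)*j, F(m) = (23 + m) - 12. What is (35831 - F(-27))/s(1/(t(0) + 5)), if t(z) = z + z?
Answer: 4480875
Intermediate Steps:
t(z) = 2*z
F(m) = 11 + m
s(j) = j³ (s(j) = j²*j = j³)
(35831 - F(-27))/s(1/(t(0) + 5)) = (35831 - (11 - 27))/((1/(2*0 + 5))³) = (35831 - 1*(-16))/((1/(0 + 5))³) = (35831 + 16)/((1/5)³) = 35847/((⅕)³) = 35847/(1/125) = 35847*125 = 4480875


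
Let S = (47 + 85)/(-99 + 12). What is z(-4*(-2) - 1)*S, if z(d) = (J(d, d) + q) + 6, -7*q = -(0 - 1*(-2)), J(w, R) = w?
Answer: -4092/203 ≈ -20.158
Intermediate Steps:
q = 2/7 (q = -(-1)*(0 - 1*(-2))/7 = -(-1)*(0 + 2)/7 = -(-1)*2/7 = -⅐*(-2) = 2/7 ≈ 0.28571)
z(d) = 44/7 + d (z(d) = (d + 2/7) + 6 = (2/7 + d) + 6 = 44/7 + d)
S = -44/29 (S = 132/(-87) = 132*(-1/87) = -44/29 ≈ -1.5172)
z(-4*(-2) - 1)*S = (44/7 + (-4*(-2) - 1))*(-44/29) = (44/7 + (8 - 1))*(-44/29) = (44/7 + 7)*(-44/29) = (93/7)*(-44/29) = -4092/203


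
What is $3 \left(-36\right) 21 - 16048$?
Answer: $-18316$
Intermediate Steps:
$3 \left(-36\right) 21 - 16048 = \left(-108\right) 21 - 16048 = -2268 - 16048 = -18316$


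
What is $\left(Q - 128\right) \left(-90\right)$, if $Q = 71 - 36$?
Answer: $8370$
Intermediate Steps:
$Q = 35$ ($Q = 71 - 36 = 35$)
$\left(Q - 128\right) \left(-90\right) = \left(35 - 128\right) \left(-90\right) = \left(-93\right) \left(-90\right) = 8370$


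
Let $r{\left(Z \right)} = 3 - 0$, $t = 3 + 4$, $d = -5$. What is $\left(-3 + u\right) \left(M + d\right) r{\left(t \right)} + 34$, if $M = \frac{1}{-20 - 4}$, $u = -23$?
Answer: $\frac{1709}{4} \approx 427.25$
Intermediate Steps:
$t = 7$
$r{\left(Z \right)} = 3$ ($r{\left(Z \right)} = 3 + 0 = 3$)
$M = - \frac{1}{24}$ ($M = \frac{1}{-24} = - \frac{1}{24} \approx -0.041667$)
$\left(-3 + u\right) \left(M + d\right) r{\left(t \right)} + 34 = \left(-3 - 23\right) \left(- \frac{1}{24} - 5\right) 3 + 34 = \left(-26\right) \left(- \frac{121}{24}\right) 3 + 34 = \frac{1573}{12} \cdot 3 + 34 = \frac{1573}{4} + 34 = \frac{1709}{4}$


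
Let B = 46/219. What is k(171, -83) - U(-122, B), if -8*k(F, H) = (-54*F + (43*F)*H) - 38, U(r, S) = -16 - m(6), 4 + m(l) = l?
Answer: 619715/8 ≈ 77464.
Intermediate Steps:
m(l) = -4 + l
B = 46/219 (B = 46*(1/219) = 46/219 ≈ 0.21005)
U(r, S) = -18 (U(r, S) = -16 - (-4 + 6) = -16 - 1*2 = -16 - 2 = -18)
k(F, H) = 19/4 + 27*F/4 - 43*F*H/8 (k(F, H) = -((-54*F + (43*F)*H) - 38)/8 = -((-54*F + 43*F*H) - 38)/8 = -(-38 - 54*F + 43*F*H)/8 = 19/4 + 27*F/4 - 43*F*H/8)
k(171, -83) - U(-122, B) = (19/4 + (27/4)*171 - 43/8*171*(-83)) - 1*(-18) = (19/4 + 4617/4 + 610299/8) + 18 = 619571/8 + 18 = 619715/8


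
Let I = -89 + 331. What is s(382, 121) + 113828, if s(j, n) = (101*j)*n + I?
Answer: 4782492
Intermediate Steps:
I = 242
s(j, n) = 242 + 101*j*n (s(j, n) = (101*j)*n + 242 = 101*j*n + 242 = 242 + 101*j*n)
s(382, 121) + 113828 = (242 + 101*382*121) + 113828 = (242 + 4668422) + 113828 = 4668664 + 113828 = 4782492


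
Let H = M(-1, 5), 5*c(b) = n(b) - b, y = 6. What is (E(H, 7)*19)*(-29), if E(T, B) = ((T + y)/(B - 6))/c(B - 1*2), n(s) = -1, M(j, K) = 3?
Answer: 8265/2 ≈ 4132.5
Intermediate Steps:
c(b) = -1/5 - b/5 (c(b) = (-1 - b)/5 = -1/5 - b/5)
H = 3
E(T, B) = (6 + T)/((-6 + B)*(1/5 - B/5)) (E(T, B) = ((T + 6)/(B - 6))/(-1/5 - (B - 1*2)/5) = ((6 + T)/(-6 + B))/(-1/5 - (B - 2)/5) = ((6 + T)/(-6 + B))/(-1/5 - (-2 + B)/5) = ((6 + T)/(-6 + B))/(-1/5 + (2/5 - B/5)) = ((6 + T)/(-6 + B))/(1/5 - B/5) = (6 + T)/((-6 + B)*(1/5 - B/5)))
(E(H, 7)*19)*(-29) = ((5*(-6 - 1*3)/((-1 + 7)*(-6 + 7)))*19)*(-29) = ((5*(-6 - 3)/(6*1))*19)*(-29) = ((5*(1/6)*1*(-9))*19)*(-29) = -15/2*19*(-29) = -285/2*(-29) = 8265/2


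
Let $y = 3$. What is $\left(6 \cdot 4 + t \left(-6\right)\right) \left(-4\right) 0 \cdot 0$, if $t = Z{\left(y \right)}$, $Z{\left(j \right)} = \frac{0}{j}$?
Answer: $0$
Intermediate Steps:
$Z{\left(j \right)} = 0$
$t = 0$
$\left(6 \cdot 4 + t \left(-6\right)\right) \left(-4\right) 0 \cdot 0 = \left(6 \cdot 4 + 0 \left(-6\right)\right) \left(-4\right) 0 \cdot 0 = \left(24 + 0\right) 0 \cdot 0 = 24 \cdot 0 = 0$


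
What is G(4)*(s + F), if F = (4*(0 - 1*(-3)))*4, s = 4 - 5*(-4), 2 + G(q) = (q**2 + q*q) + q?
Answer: 2448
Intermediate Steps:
G(q) = -2 + q + 2*q**2 (G(q) = -2 + ((q**2 + q*q) + q) = -2 + ((q**2 + q**2) + q) = -2 + (2*q**2 + q) = -2 + (q + 2*q**2) = -2 + q + 2*q**2)
s = 24 (s = 4 + 20 = 24)
F = 48 (F = (4*(0 + 3))*4 = (4*3)*4 = 12*4 = 48)
G(4)*(s + F) = (-2 + 4 + 2*4**2)*(24 + 48) = (-2 + 4 + 2*16)*72 = (-2 + 4 + 32)*72 = 34*72 = 2448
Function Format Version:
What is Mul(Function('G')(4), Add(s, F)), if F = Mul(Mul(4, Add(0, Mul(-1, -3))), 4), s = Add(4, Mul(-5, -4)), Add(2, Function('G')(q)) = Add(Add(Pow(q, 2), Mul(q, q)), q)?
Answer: 2448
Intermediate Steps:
Function('G')(q) = Add(-2, q, Mul(2, Pow(q, 2))) (Function('G')(q) = Add(-2, Add(Add(Pow(q, 2), Mul(q, q)), q)) = Add(-2, Add(Add(Pow(q, 2), Pow(q, 2)), q)) = Add(-2, Add(Mul(2, Pow(q, 2)), q)) = Add(-2, Add(q, Mul(2, Pow(q, 2)))) = Add(-2, q, Mul(2, Pow(q, 2))))
s = 24 (s = Add(4, 20) = 24)
F = 48 (F = Mul(Mul(4, Add(0, 3)), 4) = Mul(Mul(4, 3), 4) = Mul(12, 4) = 48)
Mul(Function('G')(4), Add(s, F)) = Mul(Add(-2, 4, Mul(2, Pow(4, 2))), Add(24, 48)) = Mul(Add(-2, 4, Mul(2, 16)), 72) = Mul(Add(-2, 4, 32), 72) = Mul(34, 72) = 2448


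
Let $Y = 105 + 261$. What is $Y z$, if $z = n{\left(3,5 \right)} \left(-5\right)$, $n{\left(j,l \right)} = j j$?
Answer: $-16470$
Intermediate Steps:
$n{\left(j,l \right)} = j^{2}$
$z = -45$ ($z = 3^{2} \left(-5\right) = 9 \left(-5\right) = -45$)
$Y = 366$
$Y z = 366 \left(-45\right) = -16470$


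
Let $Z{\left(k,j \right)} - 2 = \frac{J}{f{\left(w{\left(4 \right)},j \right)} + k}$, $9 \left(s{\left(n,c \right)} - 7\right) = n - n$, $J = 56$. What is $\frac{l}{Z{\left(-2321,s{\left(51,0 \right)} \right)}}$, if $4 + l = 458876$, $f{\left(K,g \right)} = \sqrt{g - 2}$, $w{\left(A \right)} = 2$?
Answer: $\frac{305267351232}{1314461} + \frac{1606052 \sqrt{5}}{1314461} \approx 2.3224 \cdot 10^{5}$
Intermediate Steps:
$f{\left(K,g \right)} = \sqrt{-2 + g}$
$s{\left(n,c \right)} = 7$ ($s{\left(n,c \right)} = 7 + \frac{n - n}{9} = 7 + \frac{1}{9} \cdot 0 = 7 + 0 = 7$)
$l = 458872$ ($l = -4 + 458876 = 458872$)
$Z{\left(k,j \right)} = 2 + \frac{56}{k + \sqrt{-2 + j}}$ ($Z{\left(k,j \right)} = 2 + \frac{56}{\sqrt{-2 + j} + k} = 2 + \frac{56}{k + \sqrt{-2 + j}}$)
$\frac{l}{Z{\left(-2321,s{\left(51,0 \right)} \right)}} = \frac{458872}{2 \frac{1}{-2321 + \sqrt{-2 + 7}} \left(28 - 2321 + \sqrt{-2 + 7}\right)} = \frac{458872}{2 \frac{1}{-2321 + \sqrt{5}} \left(28 - 2321 + \sqrt{5}\right)} = \frac{458872}{2 \frac{1}{-2321 + \sqrt{5}} \left(-2293 + \sqrt{5}\right)} = 458872 \frac{-2321 + \sqrt{5}}{2 \left(-2293 + \sqrt{5}\right)} = \frac{229436 \left(-2321 + \sqrt{5}\right)}{-2293 + \sqrt{5}}$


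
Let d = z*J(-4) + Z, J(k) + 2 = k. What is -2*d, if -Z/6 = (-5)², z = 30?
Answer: 660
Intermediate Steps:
J(k) = -2 + k
Z = -150 (Z = -6*(-5)² = -6*25 = -150)
d = -330 (d = 30*(-2 - 4) - 150 = 30*(-6) - 150 = -180 - 150 = -330)
-2*d = -2*(-330) = 660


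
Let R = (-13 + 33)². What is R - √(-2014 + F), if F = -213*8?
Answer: 400 - 13*I*√22 ≈ 400.0 - 60.975*I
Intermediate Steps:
F = -1704
R = 400 (R = 20² = 400)
R - √(-2014 + F) = 400 - √(-2014 - 1704) = 400 - √(-3718) = 400 - 13*I*√22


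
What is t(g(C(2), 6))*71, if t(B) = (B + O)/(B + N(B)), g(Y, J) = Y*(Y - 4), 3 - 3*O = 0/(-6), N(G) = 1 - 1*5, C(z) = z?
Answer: 213/8 ≈ 26.625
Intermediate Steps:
N(G) = -4 (N(G) = 1 - 5 = -4)
O = 1 (O = 1 - 0/(-6) = 1 - 0*(-1)/6 = 1 - ⅓*0 = 1 + 0 = 1)
g(Y, J) = Y*(-4 + Y)
t(B) = (1 + B)/(-4 + B) (t(B) = (B + 1)/(B - 4) = (1 + B)/(-4 + B))
t(g(C(2), 6))*71 = ((1 + 2*(-4 + 2))/(-4 + 2*(-4 + 2)))*71 = ((1 + 2*(-2))/(-4 + 2*(-2)))*71 = ((1 - 4)/(-4 - 4))*71 = (-3/(-8))*71 = -⅛*(-3)*71 = (3/8)*71 = 213/8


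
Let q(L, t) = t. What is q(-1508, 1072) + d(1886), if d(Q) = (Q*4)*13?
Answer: 99144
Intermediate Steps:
d(Q) = 52*Q (d(Q) = (4*Q)*13 = 52*Q)
q(-1508, 1072) + d(1886) = 1072 + 52*1886 = 1072 + 98072 = 99144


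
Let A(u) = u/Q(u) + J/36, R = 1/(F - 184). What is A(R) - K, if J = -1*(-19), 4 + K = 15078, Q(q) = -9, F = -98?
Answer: -76512943/5076 ≈ -15073.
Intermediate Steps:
K = 15074 (K = -4 + 15078 = 15074)
J = 19
R = -1/282 (R = 1/(-98 - 184) = 1/(-282) = -1/282 ≈ -0.0035461)
A(u) = 19/36 - u/9 (A(u) = u/(-9) + 19/36 = u*(-⅑) + 19*(1/36) = -u/9 + 19/36 = 19/36 - u/9)
A(R) - K = (19/36 - ⅑*(-1/282)) - 1*15074 = (19/36 + 1/2538) - 15074 = 2681/5076 - 15074 = -76512943/5076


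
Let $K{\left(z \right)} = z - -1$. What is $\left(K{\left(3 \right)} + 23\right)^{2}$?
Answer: $729$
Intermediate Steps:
$K{\left(z \right)} = 1 + z$ ($K{\left(z \right)} = z + 1 = 1 + z$)
$\left(K{\left(3 \right)} + 23\right)^{2} = \left(\left(1 + 3\right) + 23\right)^{2} = \left(4 + 23\right)^{2} = 27^{2} = 729$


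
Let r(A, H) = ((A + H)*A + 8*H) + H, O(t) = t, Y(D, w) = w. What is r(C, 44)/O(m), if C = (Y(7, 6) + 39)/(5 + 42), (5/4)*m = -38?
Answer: -4849245/335768 ≈ -14.442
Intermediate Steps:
m = -152/5 (m = (4/5)*(-38) = -152/5 ≈ -30.400)
C = 45/47 (C = (6 + 39)/(5 + 42) = 45/47 ≈ 0.95745)
r(A, H) = 9*H + A*(A + H) (r(A, H) = (A*(A + H) + 8*H) + H = (8*H + A*(A + H)) + H = 9*H + A*(A + H))
r(C, 44)/O(m) = ((45/47)**2 + 9*44 + (45/47)*44)/(-152/5) = (2025/2209 + 396 + 1980/47)*(-5/152) = (969849/2209)*(-5/152) = -4849245/335768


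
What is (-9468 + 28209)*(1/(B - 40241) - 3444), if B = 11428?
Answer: -1859706405993/28813 ≈ -6.4544e+7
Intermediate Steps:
(-9468 + 28209)*(1/(B - 40241) - 3444) = (-9468 + 28209)*(1/(11428 - 40241) - 3444) = 18741*(1/(-28813) - 3444) = 18741*(-1/28813 - 3444) = 18741*(-99231973/28813) = -1859706405993/28813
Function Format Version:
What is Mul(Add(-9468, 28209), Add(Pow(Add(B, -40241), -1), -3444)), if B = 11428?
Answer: Rational(-1859706405993, 28813) ≈ -6.4544e+7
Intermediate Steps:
Mul(Add(-9468, 28209), Add(Pow(Add(B, -40241), -1), -3444)) = Mul(Add(-9468, 28209), Add(Pow(Add(11428, -40241), -1), -3444)) = Mul(18741, Add(Pow(-28813, -1), -3444)) = Mul(18741, Add(Rational(-1, 28813), -3444)) = Mul(18741, Rational(-99231973, 28813)) = Rational(-1859706405993, 28813)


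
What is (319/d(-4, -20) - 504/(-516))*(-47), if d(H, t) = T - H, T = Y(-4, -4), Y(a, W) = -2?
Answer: -648647/86 ≈ -7542.4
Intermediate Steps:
T = -2
d(H, t) = -2 - H
(319/d(-4, -20) - 504/(-516))*(-47) = (319/(-2 - 1*(-4)) - 504/(-516))*(-47) = (319/(-2 + 4) - 504*(-1/516))*(-47) = (319/2 + 42/43)*(-47) = (13801/86)*(-47) = -648647/86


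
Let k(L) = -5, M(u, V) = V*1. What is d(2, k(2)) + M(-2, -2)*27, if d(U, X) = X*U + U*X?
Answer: -74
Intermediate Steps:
M(u, V) = V
d(U, X) = 2*U*X (d(U, X) = U*X + U*X = 2*U*X)
d(2, k(2)) + M(-2, -2)*27 = 2*2*(-5) - 2*27 = -20 - 54 = -74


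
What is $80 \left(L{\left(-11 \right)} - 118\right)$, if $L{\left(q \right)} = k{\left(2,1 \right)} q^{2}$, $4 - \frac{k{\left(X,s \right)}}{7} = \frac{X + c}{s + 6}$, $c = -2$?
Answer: $261600$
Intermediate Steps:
$k{\left(X,s \right)} = 28 - \frac{7 \left(-2 + X\right)}{6 + s}$ ($k{\left(X,s \right)} = 28 - 7 \frac{X - 2}{s + 6} = 28 - 7 \frac{-2 + X}{6 + s} = 28 - \frac{7 \left(-2 + X\right)}{6 + s}$)
$L{\left(q \right)} = 28 q^{2}$ ($L{\left(q \right)} = \frac{7 \left(26 - 2 + 4 \cdot 1\right)}{6 + 1} q^{2} = \frac{7 \left(26 - 2 + 4\right)}{7} q^{2} = 7 \cdot \frac{1}{7} \cdot 28 q^{2} = 28 q^{2}$)
$80 \left(L{\left(-11 \right)} - 118\right) = 80 \left(28 \left(-11\right)^{2} - 118\right) = 80 \left(28 \cdot 121 - 118\right) = 80 \left(3388 - 118\right) = 80 \cdot 3270 = 261600$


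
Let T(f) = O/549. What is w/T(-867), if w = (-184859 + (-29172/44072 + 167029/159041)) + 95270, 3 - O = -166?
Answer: -86186057913760977/296141021722 ≈ -2.9103e+5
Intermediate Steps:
O = 169 (O = 3 - 1*(-166) = 3 + 166 = 169)
w = -156987355034173/1752313738 (w = (-184859 + (-29172*1/44072 + 167029*(1/159041))) + 95270 = (-184859 + (-7293/11018 + 167029/159041)) + 95270 = (-184859 + 680439509/1752313738) + 95270 = -323930284853433/1752313738 + 95270 = -156987355034173/1752313738 ≈ -89589.)
T(f) = 169/549
w/T(-867) = -156987355034173/(1752313738*169/549) = -156987355034173/1752313738*549/169 = -86186057913760977/296141021722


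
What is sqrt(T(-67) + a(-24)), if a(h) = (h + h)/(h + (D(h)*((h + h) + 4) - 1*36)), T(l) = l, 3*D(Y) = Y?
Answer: I*sqrt(357919)/73 ≈ 8.1954*I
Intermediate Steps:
D(Y) = Y/3
a(h) = 2*h/(-36 + h + h*(4 + 2*h)/3) (a(h) = (h + h)/(h + ((h/3)*((h + h) + 4) - 1*36)) = (2*h)/(h + ((h/3)*(2*h + 4) - 36)) = (2*h)/(h + ((h/3)*(4 + 2*h) - 36)) = (2*h)/(h + (h*(4 + 2*h)/3 - 36)) = (2*h)/(h + (-36 + h*(4 + 2*h)/3)) = (2*h)/(-36 + h + h*(4 + 2*h)/3) = 2*h/(-36 + h + h*(4 + 2*h)/3))
sqrt(T(-67) + a(-24)) = sqrt(-67 + 6*(-24)/(-108 + 2*(-24)**2 + 7*(-24))) = sqrt(-67 + 6*(-24)/(-108 + 2*576 - 168)) = sqrt(-67 + 6*(-24)/(-108 + 1152 - 168)) = sqrt(-67 + 6*(-24)/876) = sqrt(-67 + 6*(-24)*(1/876)) = sqrt(-67 - 12/73) = sqrt(-4903/73) = I*sqrt(357919)/73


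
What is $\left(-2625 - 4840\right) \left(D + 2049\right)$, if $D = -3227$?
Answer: $8793770$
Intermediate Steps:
$\left(-2625 - 4840\right) \left(D + 2049\right) = \left(-2625 - 4840\right) \left(-3227 + 2049\right) = \left(-7465\right) \left(-1178\right) = 8793770$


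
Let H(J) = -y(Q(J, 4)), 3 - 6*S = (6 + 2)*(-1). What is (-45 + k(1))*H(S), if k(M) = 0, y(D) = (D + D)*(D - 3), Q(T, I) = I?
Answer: 360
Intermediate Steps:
y(D) = 2*D*(-3 + D) (y(D) = (2*D)*(-3 + D) = 2*D*(-3 + D))
S = 11/6 (S = ½ - (6 + 2)*(-1)/6 = ½ - 4*(-1)/3 = ½ - ⅙*(-8) = ½ + 4/3 = 11/6 ≈ 1.8333)
H(J) = -8 (H(J) = -2*4*(-3 + 4) = -2*4 = -1*8 = -8)
(-45 + k(1))*H(S) = (-45 + 0)*(-8) = -45*(-8) = 360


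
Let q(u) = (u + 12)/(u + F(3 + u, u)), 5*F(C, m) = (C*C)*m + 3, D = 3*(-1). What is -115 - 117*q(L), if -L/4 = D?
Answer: -36865/307 ≈ -120.08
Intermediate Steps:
D = -3
L = 12 (L = -4*(-3) = 12)
F(C, m) = 3/5 + m*C**2/5 (F(C, m) = ((C*C)*m + 3)/5 = (C**2*m + 3)/5 = (m*C**2 + 3)/5 = (3 + m*C**2)/5 = 3/5 + m*C**2/5)
q(u) = (12 + u)/(3/5 + u + u*(3 + u)**2/5) (q(u) = (u + 12)/(u + (3/5 + u*(3 + u)**2/5)) = (12 + u)/(3/5 + u + u*(3 + u)**2/5))
-115 - 117*q(L) = -115 - 585*(12 + 12)/(3 + 5*12 + 12*(3 + 12)**2) = -115 - 585*24/(3 + 60 + 12*15**2) = -115 - 585*24/(3 + 60 + 12*225) = -115 - 585*24/(3 + 60 + 2700) = -115 - 585*24/2763 = -115 - 117*40/921 = -115 - 1560/307 = -36865/307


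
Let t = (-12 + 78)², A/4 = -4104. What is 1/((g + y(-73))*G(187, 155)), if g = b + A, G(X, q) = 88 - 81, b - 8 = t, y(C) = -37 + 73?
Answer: -1/84112 ≈ -1.1889e-5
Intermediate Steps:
A = -16416 (A = 4*(-4104) = -16416)
y(C) = 36
t = 4356 (t = 66² = 4356)
b = 4364 (b = 8 + 4356 = 4364)
G(X, q) = 7
g = -12052 (g = 4364 - 16416 = -12052)
1/((g + y(-73))*G(187, 155)) = 1/((-12052 + 36)*7) = (⅐)/(-12016) = -1/12016*⅐ = -1/84112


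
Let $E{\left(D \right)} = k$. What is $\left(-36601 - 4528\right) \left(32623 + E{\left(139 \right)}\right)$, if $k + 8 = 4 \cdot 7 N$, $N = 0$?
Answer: $-1341422335$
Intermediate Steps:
$k = -8$ ($k = -8 + 4 \cdot 7 \cdot 0 = -8 + 28 \cdot 0 = -8 + 0 = -8$)
$E{\left(D \right)} = -8$
$\left(-36601 - 4528\right) \left(32623 + E{\left(139 \right)}\right) = \left(-36601 - 4528\right) \left(32623 - 8\right) = \left(-41129\right) 32615 = -1341422335$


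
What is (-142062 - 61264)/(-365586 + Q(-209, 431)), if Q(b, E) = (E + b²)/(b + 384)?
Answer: 17791025/31966719 ≈ 0.55655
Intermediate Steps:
Q(b, E) = (E + b²)/(384 + b)
(-142062 - 61264)/(-365586 + Q(-209, 431)) = (-142062 - 61264)/(-365586 + (431 + (-209)²)/(384 - 209)) = -203326/(-365586 + (431 + 43681)/175) = -203326/(-365586 + (1/175)*44112) = -203326/(-365586 + 44112/175) = -203326/(-63933438/175) = -203326*(-175/63933438) = 17791025/31966719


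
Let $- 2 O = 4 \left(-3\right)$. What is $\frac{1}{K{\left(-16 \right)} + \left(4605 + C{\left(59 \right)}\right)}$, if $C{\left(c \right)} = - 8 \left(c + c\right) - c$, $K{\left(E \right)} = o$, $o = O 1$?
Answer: $\frac{1}{3608} \approx 0.00027716$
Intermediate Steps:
$O = 6$ ($O = - \frac{4 \left(-3\right)}{2} = \left(- \frac{1}{2}\right) \left(-12\right) = 6$)
$o = 6$ ($o = 6 \cdot 1 = 6$)
$K{\left(E \right)} = 6$
$C{\left(c \right)} = - 17 c$ ($C{\left(c \right)} = - 8 \cdot 2 c - c = - 16 c - c = - 17 c$)
$\frac{1}{K{\left(-16 \right)} + \left(4605 + C{\left(59 \right)}\right)} = \frac{1}{6 + \left(4605 - 1003\right)} = \frac{1}{6 + 3602} = \frac{1}{3608}$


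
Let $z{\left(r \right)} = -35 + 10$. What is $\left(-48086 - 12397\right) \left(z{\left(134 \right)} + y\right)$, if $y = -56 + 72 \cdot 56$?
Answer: $-238968333$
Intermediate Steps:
$z{\left(r \right)} = -25$
$y = 3976$ ($y = -56 + 4032 = 3976$)
$\left(-48086 - 12397\right) \left(z{\left(134 \right)} + y\right) = \left(-48086 - 12397\right) \left(-25 + 3976\right) = \left(-48086 - 12397\right) 3951 = \left(-60483\right) 3951 = -238968333$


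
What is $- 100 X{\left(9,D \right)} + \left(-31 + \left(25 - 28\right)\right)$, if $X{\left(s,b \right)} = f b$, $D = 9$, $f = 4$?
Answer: $-3634$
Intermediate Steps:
$X{\left(s,b \right)} = 4 b$
$- 100 X{\left(9,D \right)} + \left(-31 + \left(25 - 28\right)\right) = - 100 \cdot 4 \cdot 9 + \left(-31 + \left(25 - 28\right)\right) = \left(-100\right) 36 - 34 = -3600 - 34 = -3634$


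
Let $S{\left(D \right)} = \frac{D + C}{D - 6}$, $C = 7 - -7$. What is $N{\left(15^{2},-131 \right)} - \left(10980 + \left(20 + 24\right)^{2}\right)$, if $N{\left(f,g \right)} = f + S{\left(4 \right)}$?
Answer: $-12700$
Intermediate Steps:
$C = 14$ ($C = 7 + 7 = 14$)
$S{\left(D \right)} = \frac{14 + D}{-6 + D}$ ($S{\left(D \right)} = \frac{D + 14}{D - 6} = \frac{14 + D}{-6 + D}$)
$N{\left(f,g \right)} = -9 + f$ ($N{\left(f,g \right)} = f + \frac{14 + 4}{-6 + 4} = f + \frac{1}{-2} \cdot 18 = f - 9 = -9 + f$)
$N{\left(15^{2},-131 \right)} - \left(10980 + \left(20 + 24\right)^{2}\right) = \left(-9 + 15^{2}\right) - \left(10980 + \left(20 + 24\right)^{2}\right) = \left(-9 + 225\right) - \left(10980 + 44^{2}\right) = 216 - \left(10980 + 1936\right) = 216 - 12916 = -12700$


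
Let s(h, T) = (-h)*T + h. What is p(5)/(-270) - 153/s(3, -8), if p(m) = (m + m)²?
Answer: -163/27 ≈ -6.0370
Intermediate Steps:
p(m) = 4*m² (p(m) = (2*m)² = 4*m²)
s(h, T) = h - T*h (s(h, T) = -T*h + h = h - T*h)
p(5)/(-270) - 153/s(3, -8) = (4*5²)/(-270) - 153*1/(3*(1 - 1*(-8))) = (4*25)*(-1/270) - 153*1/(3*(1 + 8)) = 100*(-1/270) - 153/(3*9) = -10/27 - 153/27 = -10/27 - 153*1/27 = -10/27 - 17/3 = -163/27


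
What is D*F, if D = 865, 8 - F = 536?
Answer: -456720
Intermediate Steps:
F = -528 (F = 8 - 1*536 = 8 - 536 = -528)
D*F = 865*(-528) = -456720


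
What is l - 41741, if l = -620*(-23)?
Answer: -27481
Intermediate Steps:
l = 14260
l - 41741 = 14260 - 41741 = -27481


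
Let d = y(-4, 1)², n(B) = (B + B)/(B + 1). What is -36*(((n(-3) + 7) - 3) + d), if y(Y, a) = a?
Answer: -288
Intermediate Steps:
n(B) = 2*B/(1 + B) (n(B) = (2*B)/(1 + B) = 2*B/(1 + B))
d = 1 (d = 1² = 1)
-36*(((n(-3) + 7) - 3) + d) = -36*(((2*(-3)/(1 - 3) + 7) - 3) + 1) = -36*(((2*(-3)/(-2) + 7) - 3) + 1) = -36*(((2*(-3)*(-½) + 7) - 3) + 1) = -36*(((3 + 7) - 3) + 1) = -36*((10 - 3) + 1) = -36*(7 + 1) = -36*8 = -288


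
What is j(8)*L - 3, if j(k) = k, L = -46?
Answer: -371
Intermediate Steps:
j(8)*L - 3 = 8*(-46) - 3 = -368 - 3 = -371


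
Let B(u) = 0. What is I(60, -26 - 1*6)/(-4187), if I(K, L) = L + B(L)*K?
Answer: 32/4187 ≈ 0.0076427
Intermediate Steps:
I(K, L) = L (I(K, L) = L + 0*K = L + 0 = L)
I(60, -26 - 1*6)/(-4187) = (-26 - 1*6)/(-4187) = (-26 - 6)*(-1/4187) = -32*(-1/4187) = 32/4187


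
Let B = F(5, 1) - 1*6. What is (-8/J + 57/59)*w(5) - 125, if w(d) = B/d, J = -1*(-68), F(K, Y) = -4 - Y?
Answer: -636236/5015 ≈ -126.87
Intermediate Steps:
J = 68
B = -11 (B = (-4 - 1*1) - 1*6 = (-4 - 1) - 6 = -5 - 6 = -11)
w(d) = -11/d
(-8/J + 57/59)*w(5) - 125 = (-8/68 + 57/59)*(-11/5) - 125 = (-8*1/68 + 57*(1/59))*(-11*⅕) - 125 = (-2/17 + 57/59)*(-11/5) - 125 = (851/1003)*(-11/5) - 125 = -9361/5015 - 125 = -636236/5015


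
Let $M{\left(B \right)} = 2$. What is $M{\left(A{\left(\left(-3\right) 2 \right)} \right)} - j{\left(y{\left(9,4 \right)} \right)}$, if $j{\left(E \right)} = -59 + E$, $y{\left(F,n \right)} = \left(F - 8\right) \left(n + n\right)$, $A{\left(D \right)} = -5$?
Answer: $53$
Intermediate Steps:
$y{\left(F,n \right)} = 2 n \left(-8 + F\right)$ ($y{\left(F,n \right)} = \left(-8 + F\right) 2 n = 2 n \left(-8 + F\right)$)
$M{\left(A{\left(\left(-3\right) 2 \right)} \right)} - j{\left(y{\left(9,4 \right)} \right)} = 2 - \left(-59 + 2 \cdot 4 \left(-8 + 9\right)\right) = 2 - \left(-59 + 2 \cdot 4 \cdot 1\right) = 2 - \left(-59 + 8\right) = 2 - -51 = 2 + 51 = 53$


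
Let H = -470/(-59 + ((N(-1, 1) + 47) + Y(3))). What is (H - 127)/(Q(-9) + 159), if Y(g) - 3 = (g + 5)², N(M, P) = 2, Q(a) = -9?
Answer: -7709/8550 ≈ -0.90164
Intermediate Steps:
Y(g) = 3 + (5 + g)² (Y(g) = 3 + (g + 5)² = 3 + (5 + g)²)
H = -470/57 (H = -470/(-59 + ((2 + 47) + (3 + (5 + 3)²))) = -470/(-59 + (49 + (3 + 8²))) = -470/(-59 + (49 + (3 + 64))) = -470/(-59 + (49 + 67)) = -470/(-59 + 116) = -470/57 ≈ -8.2456)
(H - 127)/(Q(-9) + 159) = (-470/57 - 127)/(-9 + 159) = -7709/57/150 = -7709/57*1/150 = -7709/8550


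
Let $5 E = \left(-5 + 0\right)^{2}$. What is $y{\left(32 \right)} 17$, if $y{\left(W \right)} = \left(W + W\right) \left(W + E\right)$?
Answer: $40256$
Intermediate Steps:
$E = 5$ ($E = \frac{\left(-5 + 0\right)^{2}}{5} = \frac{\left(-5\right)^{2}}{5} = \frac{1}{5} \cdot 25 = 5$)
$y{\left(W \right)} = 2 W \left(5 + W\right)$ ($y{\left(W \right)} = \left(W + W\right) \left(W + 5\right) = 2 W \left(5 + W\right)$)
$y{\left(32 \right)} 17 = 2 \cdot 32 \left(5 + 32\right) 17 = 2 \cdot 32 \cdot 37 \cdot 17 = 2368 \cdot 17 = 40256$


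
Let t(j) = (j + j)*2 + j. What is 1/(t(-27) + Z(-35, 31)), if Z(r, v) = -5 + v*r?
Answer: -1/1225 ≈ -0.00081633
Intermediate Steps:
t(j) = 5*j (t(j) = (2*j)*2 + j = 4*j + j = 5*j)
Z(r, v) = -5 + r*v
1/(t(-27) + Z(-35, 31)) = 1/(5*(-27) + (-5 - 35*31)) = 1/(-135 + (-5 - 1085)) = 1/(-135 - 1090) = 1/(-1225) = -1/1225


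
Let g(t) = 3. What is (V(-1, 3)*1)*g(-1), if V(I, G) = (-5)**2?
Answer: 75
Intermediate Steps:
V(I, G) = 25
(V(-1, 3)*1)*g(-1) = (25*1)*3 = 25*3 = 75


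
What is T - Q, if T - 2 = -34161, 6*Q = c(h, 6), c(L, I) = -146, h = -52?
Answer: -102404/3 ≈ -34135.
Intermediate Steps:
Q = -73/3 (Q = (⅙)*(-146) = -73/3 ≈ -24.333)
T = -34159 (T = 2 - 34161 = -34159)
T - Q = -34159 - 1*(-73/3) = -34159 + 73/3 = -102404/3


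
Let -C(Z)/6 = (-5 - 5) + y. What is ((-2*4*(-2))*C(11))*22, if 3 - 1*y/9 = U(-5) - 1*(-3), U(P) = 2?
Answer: 59136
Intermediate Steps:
y = -18 (y = 27 - 9*(2 - 1*(-3)) = 27 - 9*(2 + 3) = 27 - 9*5 = 27 - 45 = -18)
C(Z) = 168 (C(Z) = -6*((-5 - 5) - 18) = -6*(-10 - 18) = -6*(-28) = 168)
((-2*4*(-2))*C(11))*22 = ((-2*4*(-2))*168)*22 = (-8*(-2)*168)*22 = (16*168)*22 = 2688*22 = 59136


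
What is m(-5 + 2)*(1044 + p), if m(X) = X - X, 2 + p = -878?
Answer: 0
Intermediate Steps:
p = -880 (p = -2 - 878 = -880)
m(X) = 0
m(-5 + 2)*(1044 + p) = 0*(1044 - 880) = 0*164 = 0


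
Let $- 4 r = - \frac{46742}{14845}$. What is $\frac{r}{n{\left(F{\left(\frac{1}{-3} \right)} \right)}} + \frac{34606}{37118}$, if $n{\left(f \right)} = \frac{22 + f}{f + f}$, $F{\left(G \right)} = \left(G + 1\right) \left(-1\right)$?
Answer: $\frac{7785874731}{8816267360} \approx 0.88313$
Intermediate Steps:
$r = \frac{23371}{29690}$ ($r = - \frac{\left(-46742\right) \frac{1}{14845}}{4} = \left(- \frac{1}{4}\right) \left(- \frac{46742}{14845}\right) = \frac{23371}{29690} \approx 0.78717$)
$F{\left(G \right)} = -1 - G$ ($F{\left(G \right)} = \left(1 + G\right) \left(-1\right) = -1 - G$)
$n{\left(f \right)} = \frac{22 + f}{2 f}$
$\frac{r}{n{\left(F{\left(\frac{1}{-3} \right)} \right)}} + \frac{34606}{37118} = \frac{23371}{29690 \frac{22 - \frac{2}{3}}{2 \left(-1 - \frac{1}{-3}\right)}} + \frac{34606}{37118} = \frac{23371}{29690 \frac{22 - \frac{2}{3}}{2 \left(-1 - - \frac{1}{3}\right)}} + 34606 \cdot \frac{1}{37118} = \frac{23371}{29690 \frac{22 + \left(-1 + \frac{1}{3}\right)}{2 \left(-1 + \frac{1}{3}\right)}} + \frac{17303}{18559} = \frac{23371}{29690 \frac{22 - \frac{2}{3}}{2 \left(- \frac{2}{3}\right)}} + \frac{17303}{18559} = \frac{23371}{29690 \cdot \frac{1}{2} \left(- \frac{3}{2}\right) \frac{64}{3}} + \frac{17303}{18559} = \frac{23371}{29690 \left(-16\right)} + \frac{17303}{18559} = \frac{23371}{29690} \left(- \frac{1}{16}\right) + \frac{17303}{18559} = - \frac{23371}{475040} + \frac{17303}{18559} = \frac{7785874731}{8816267360}$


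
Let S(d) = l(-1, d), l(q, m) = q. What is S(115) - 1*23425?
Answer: -23426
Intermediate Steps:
S(d) = -1
S(115) - 1*23425 = -1 - 1*23425 = -1 - 23425 = -23426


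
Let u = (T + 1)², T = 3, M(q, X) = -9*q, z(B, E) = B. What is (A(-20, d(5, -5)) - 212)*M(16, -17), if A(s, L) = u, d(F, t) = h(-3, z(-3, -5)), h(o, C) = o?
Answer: 28224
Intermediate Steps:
d(F, t) = -3
u = 16 (u = (3 + 1)² = 4² = 16)
A(s, L) = 16
(A(-20, d(5, -5)) - 212)*M(16, -17) = (16 - 212)*(-9*16) = -196*(-144) = 28224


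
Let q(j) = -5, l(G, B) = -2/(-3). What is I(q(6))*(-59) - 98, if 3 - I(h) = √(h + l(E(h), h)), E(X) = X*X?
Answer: -275 + 59*I*√39/3 ≈ -275.0 + 122.82*I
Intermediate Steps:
E(X) = X²
l(G, B) = ⅔ (l(G, B) = -2*(-⅓) = ⅔)
I(h) = 3 - √(⅔ + h) (I(h) = 3 - √(h + ⅔) = 3 - √(⅔ + h))
I(q(6))*(-59) - 98 = (3 - √(6 + 9*(-5))/3)*(-59) - 98 = (3 - √(6 - 45)/3)*(-59) - 98 = (3 - I*√39/3)*(-59) - 98 = (-177 + 59*I*√39/3) - 98 = -275 + 59*I*√39/3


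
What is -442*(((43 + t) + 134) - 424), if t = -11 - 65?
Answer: 142766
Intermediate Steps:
t = -76
-442*(((43 + t) + 134) - 424) = -442*(((43 - 76) + 134) - 424) = -442*((-33 + 134) - 424) = -442*(101 - 424) = -442*(-323) = 142766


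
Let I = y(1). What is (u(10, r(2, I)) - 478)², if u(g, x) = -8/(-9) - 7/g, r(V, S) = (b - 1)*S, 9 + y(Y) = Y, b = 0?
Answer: 1849258009/8100 ≈ 2.2830e+5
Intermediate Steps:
y(Y) = -9 + Y
I = -8 (I = -9 + 1 = -8)
r(V, S) = -S (r(V, S) = (0 - 1)*S = -S)
u(g, x) = 8/9 - 7/g (u(g, x) = -8*(-⅑) - 7/g = 8/9 - 7/g)
(u(10, r(2, I)) - 478)² = ((8/9 - 7/10) - 478)² = (17/90 - 478)² = (-43003/90)² = 1849258009/8100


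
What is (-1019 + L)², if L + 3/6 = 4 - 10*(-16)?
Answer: 2927521/4 ≈ 7.3188e+5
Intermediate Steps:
L = 327/2 (L = -½ + (4 - 10*(-16)) = -½ + (4 + 160) = -½ + 164 = 327/2 ≈ 163.50)
(-1019 + L)² = (-1019 + 327/2)² = (-1711/2)² = 2927521/4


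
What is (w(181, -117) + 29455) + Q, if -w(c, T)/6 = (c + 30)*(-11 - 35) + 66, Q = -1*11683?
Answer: 75612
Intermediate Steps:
Q = -11683
w(c, T) = 7884 + 276*c (w(c, T) = -6*((c + 30)*(-11 - 35) + 66) = -6*((30 + c)*(-46) + 66) = -6*((-1380 - 46*c) + 66) = -6*(-1314 - 46*c) = 7884 + 276*c)
(w(181, -117) + 29455) + Q = ((7884 + 276*181) + 29455) - 11683 = ((7884 + 49956) + 29455) - 11683 = (57840 + 29455) - 11683 = 87295 - 11683 = 75612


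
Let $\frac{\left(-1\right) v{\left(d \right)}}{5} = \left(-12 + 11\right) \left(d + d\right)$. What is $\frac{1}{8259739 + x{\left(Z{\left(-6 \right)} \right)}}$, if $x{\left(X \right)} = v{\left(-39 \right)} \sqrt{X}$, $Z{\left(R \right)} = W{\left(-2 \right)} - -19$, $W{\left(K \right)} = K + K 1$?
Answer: $\frac{8259739}{68223286066621} + \frac{390 \sqrt{15}}{68223286066621} \approx 1.2109 \cdot 10^{-7}$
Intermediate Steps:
$W{\left(K \right)} = 2 K$ ($W{\left(K \right)} = K + K = 2 K$)
$v{\left(d \right)} = 10 d$ ($v{\left(d \right)} = - 5 \left(-12 + 11\right) \left(d + d\right) = - 5 \left(- 2 d\right) = 10 d$)
$Z{\left(R \right)} = 15$ ($Z{\left(R \right)} = 2 \left(-2\right) - -19 = -4 + 19 = 15$)
$x{\left(X \right)} = - 390 \sqrt{X}$ ($x{\left(X \right)} = 10 \left(-39\right) \sqrt{X} = - 390 \sqrt{X}$)
$\frac{1}{8259739 + x{\left(Z{\left(-6 \right)} \right)}} = \frac{1}{8259739 - 390 \sqrt{15}}$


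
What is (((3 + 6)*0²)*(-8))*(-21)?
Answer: 0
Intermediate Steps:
(((3 + 6)*0²)*(-8))*(-21) = ((9*0)*(-8))*(-21) = (0*(-8))*(-21) = 0*(-21) = 0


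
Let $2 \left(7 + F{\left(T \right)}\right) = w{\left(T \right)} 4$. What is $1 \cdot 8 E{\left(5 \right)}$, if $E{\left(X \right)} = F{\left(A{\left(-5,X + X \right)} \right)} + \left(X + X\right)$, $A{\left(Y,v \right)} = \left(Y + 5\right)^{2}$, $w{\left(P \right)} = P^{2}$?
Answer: $24$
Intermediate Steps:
$A{\left(Y,v \right)} = \left(5 + Y\right)^{2}$
$F{\left(T \right)} = -7 + 2 T^{2}$ ($F{\left(T \right)} = -7 + \frac{T^{2} \cdot 4}{2} = -7 + \frac{4 T^{2}}{2} = -7 + 2 T^{2}$)
$E{\left(X \right)} = -7 + 2 X$ ($E{\left(X \right)} = \left(-7 + 2 \left(\left(5 - 5\right)^{2}\right)^{2}\right) + \left(X + X\right) = \left(-7 + 2 \left(0^{2}\right)^{2}\right) + 2 X = \left(-7 + 2 \cdot 0^{2}\right) + 2 X = \left(-7 + 2 \cdot 0\right) + 2 X = \left(-7 + 0\right) + 2 X = -7 + 2 X$)
$1 \cdot 8 E{\left(5 \right)} = 1 \cdot 8 \left(-7 + 2 \cdot 5\right) = 8 \left(-7 + 10\right) = 8 \cdot 3 = 24$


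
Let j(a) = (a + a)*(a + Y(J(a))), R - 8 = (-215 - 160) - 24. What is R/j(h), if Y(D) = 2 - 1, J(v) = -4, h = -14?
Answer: -391/364 ≈ -1.0742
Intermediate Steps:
Y(D) = 1
R = -391 (R = 8 + ((-215 - 160) - 24) = 8 + (-375 - 24) = 8 - 399 = -391)
j(a) = 2*a*(1 + a) (j(a) = (a + a)*(a + 1) = (2*a)*(1 + a) = 2*a*(1 + a))
R/j(h) = -391*(-1/(28*(1 - 14))) = -391/(2*(-14)*(-13)) = -391/364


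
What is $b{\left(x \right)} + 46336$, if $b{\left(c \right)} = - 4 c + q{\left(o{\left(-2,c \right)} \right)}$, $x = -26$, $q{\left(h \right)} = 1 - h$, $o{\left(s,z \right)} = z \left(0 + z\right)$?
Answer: $45765$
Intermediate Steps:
$o{\left(s,z \right)} = z^{2}$ ($o{\left(s,z \right)} = z z = z^{2}$)
$b{\left(c \right)} = 1 - c^{2} - 4 c$ ($b{\left(c \right)} = - 4 c - \left(-1 + c^{2}\right) = 1 - c^{2} - 4 c$)
$b{\left(x \right)} + 46336 = \left(1 - \left(-26\right)^{2} - -104\right) + 46336 = \left(1 - 676 + 104\right) + 46336 = -571 + 46336 = 45765$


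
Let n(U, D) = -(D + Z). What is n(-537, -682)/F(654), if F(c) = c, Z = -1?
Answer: 683/654 ≈ 1.0443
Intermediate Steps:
n(U, D) = 1 - D (n(U, D) = -(D - 1) = -(-1 + D) = 1 - D)
n(-537, -682)/F(654) = (1 - 1*(-682))/654 = (1 + 682)*(1/654) = 683*(1/654) = 683/654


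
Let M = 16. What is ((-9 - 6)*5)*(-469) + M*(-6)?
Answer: 35079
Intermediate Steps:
((-9 - 6)*5)*(-469) + M*(-6) = ((-9 - 6)*5)*(-469) + 16*(-6) = -15*5*(-469) - 96 = -75*(-469) - 96 = 35175 - 96 = 35079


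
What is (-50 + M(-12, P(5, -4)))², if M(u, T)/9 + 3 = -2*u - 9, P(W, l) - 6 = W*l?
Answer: 3364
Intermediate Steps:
P(W, l) = 6 + W*l
M(u, T) = -108 - 18*u (M(u, T) = -27 + 9*(-2*u - 9) = -27 + 9*(-9 - 2*u) = -27 + (-81 - 18*u) = -108 - 18*u)
(-50 + M(-12, P(5, -4)))² = (-50 + (-108 - 18*(-12)))² = (-50 + (-108 + 216))² = (-50 + 108)² = 58² = 3364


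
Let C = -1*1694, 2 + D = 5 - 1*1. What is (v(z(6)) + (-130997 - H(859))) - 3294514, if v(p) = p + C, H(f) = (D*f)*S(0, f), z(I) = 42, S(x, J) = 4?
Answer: -3434035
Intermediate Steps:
D = 2 (D = -2 + (5 - 1*1) = -2 + (5 - 1) = -2 + 4 = 2)
C = -1694
H(f) = 8*f (H(f) = (2*f)*4 = 8*f)
v(p) = -1694 + p (v(p) = p - 1694 = -1694 + p)
(v(z(6)) + (-130997 - H(859))) - 3294514 = ((-1694 + 42) + (-130997 - 8*859)) - 3294514 = (-1652 + (-130997 - 1*6872)) - 3294514 = (-1652 + (-130997 - 6872)) - 3294514 = (-1652 - 137869) - 3294514 = -139521 - 3294514 = -3434035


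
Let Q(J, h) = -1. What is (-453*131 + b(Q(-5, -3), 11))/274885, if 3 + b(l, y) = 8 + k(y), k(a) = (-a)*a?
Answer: -59459/274885 ≈ -0.21631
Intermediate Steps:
k(a) = -a**2
b(l, y) = 5 - y**2 (b(l, y) = -3 + (8 - y**2) = 5 - y**2)
(-453*131 + b(Q(-5, -3), 11))/274885 = (-453*131 + (5 - 1*11**2))/274885 = (-59343 + (5 - 1*121))*(1/274885) = (-59343 + (5 - 121))*(1/274885) = (-59343 - 116)*(1/274885) = -59459*1/274885 = -59459/274885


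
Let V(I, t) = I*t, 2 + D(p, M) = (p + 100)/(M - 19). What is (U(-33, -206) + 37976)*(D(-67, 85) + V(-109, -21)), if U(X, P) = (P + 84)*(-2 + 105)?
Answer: 58125375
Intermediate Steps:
U(X, P) = 8652 + 103*P (U(X, P) = (84 + P)*103 = 8652 + 103*P)
D(p, M) = -2 + (100 + p)/(-19 + M) (D(p, M) = -2 + (p + 100)/(M - 19) = -2 + (100 + p)/(-19 + M))
(U(-33, -206) + 37976)*(D(-67, 85) + V(-109, -21)) = ((8652 + 103*(-206)) + 37976)*((138 - 67 - 2*85)/(-19 + 85) - 109*(-21)) = ((8652 - 21218) + 37976)*((138 - 67 - 170)/66 + 2289) = (-12566 + 37976)*((1/66)*(-99) + 2289) = 25410*(-3/2 + 2289) = 25410*(4575/2) = 58125375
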